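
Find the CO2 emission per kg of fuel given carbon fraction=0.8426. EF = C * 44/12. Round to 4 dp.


EF = C_frac * (M_CO2 / M_C)
EF = 0.8426 * (44/12)
EF = 0.8426 * 3.666667 = 3.0895 kg_CO2/kg_fuel


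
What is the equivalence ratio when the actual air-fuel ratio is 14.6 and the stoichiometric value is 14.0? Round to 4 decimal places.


phi = AFR_stoich / AFR_actual
phi = 14.0 / 14.6 = 0.9589


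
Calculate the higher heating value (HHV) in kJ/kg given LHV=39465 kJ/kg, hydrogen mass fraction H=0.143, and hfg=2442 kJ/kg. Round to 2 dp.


HHV = LHV + hfg * 9 * H
Water addition = 2442 * 9 * 0.143 = 3142.854 kJ/kg
HHV = 39465 + 3142.854 = 42607.85 kJ/kg


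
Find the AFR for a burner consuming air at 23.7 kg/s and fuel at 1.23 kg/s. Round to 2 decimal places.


AFR = m_air / m_fuel
AFR = 23.7 / 1.23 = 19.27


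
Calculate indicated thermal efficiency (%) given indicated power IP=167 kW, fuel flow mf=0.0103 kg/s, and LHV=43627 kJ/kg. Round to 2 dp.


eta_ith = (IP / (mf * LHV)) * 100
Denominator = 0.0103 * 43627 = 449.3581 kW
eta_ith = (167 / 449.3581) * 100 = 37.16%


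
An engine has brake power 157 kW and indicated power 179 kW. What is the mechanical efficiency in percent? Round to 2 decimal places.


eta_mech = (BP / IP) * 100
Ratio = 157 / 179 = 0.8771
eta_mech = 0.8771 * 100 = 87.71%


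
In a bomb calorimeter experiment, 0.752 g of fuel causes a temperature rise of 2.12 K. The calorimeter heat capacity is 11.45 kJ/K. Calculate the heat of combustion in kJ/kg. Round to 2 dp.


Hc = C_cal * delta_T / m_fuel
Q_released = 11.45 * 2.12 = 24.2740 kJ
m_fuel = 0.752 g = 0.752/1000 kg = 0.000752 kg
Hc = 24.2740 / 0.000752 = 32279.26 kJ/kg


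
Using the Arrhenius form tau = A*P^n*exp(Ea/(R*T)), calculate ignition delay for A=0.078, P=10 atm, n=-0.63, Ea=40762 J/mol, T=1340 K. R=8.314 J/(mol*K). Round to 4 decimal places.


tau = A * P^n * exp(Ea/(R*T))
P^n = 10^(-0.63) = 0.23442288
Ea/(R*T) = 40762/(8.314*1340) = 3.658817
exp(Ea/(R*T)) = 38.815390
tau = 0.078 * 0.23442288 * 38.815390 = 0.7097 ms


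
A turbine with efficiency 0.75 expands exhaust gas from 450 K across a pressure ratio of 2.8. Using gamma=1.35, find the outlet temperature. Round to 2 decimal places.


T_out = T_in * (1 - eta * (1 - PR^(-(gamma-1)/gamma)))
Exponent = -(1.35-1)/1.35 = -0.25925926
PR^exp = 2.8^(-0.25925926) = 0.76572026
Factor = 1 - 0.75*(1 - 0.76572026) = 0.82429020
T_out = 450 * 0.82429020 = 370.93 K


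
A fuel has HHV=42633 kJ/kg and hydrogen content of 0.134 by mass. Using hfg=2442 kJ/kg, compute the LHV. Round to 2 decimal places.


LHV = HHV - hfg * 9 * H
Water correction = 2442 * 9 * 0.134 = 2945.052 kJ/kg
LHV = 42633 - 2945.052 = 39687.95 kJ/kg


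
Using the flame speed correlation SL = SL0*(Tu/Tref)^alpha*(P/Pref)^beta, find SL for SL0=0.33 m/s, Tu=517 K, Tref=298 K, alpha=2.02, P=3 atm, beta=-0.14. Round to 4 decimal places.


SL = SL0 * (Tu/Tref)^alpha * (P/Pref)^beta
T ratio = 517/298 = 1.73489933
(T ratio)^alpha = 1.73489933^2.02 = 3.043225
(P/Pref)^beta = 3^(-0.14) = 0.857439
SL = 0.33 * 3.043225 * 0.857439 = 0.8611 m/s


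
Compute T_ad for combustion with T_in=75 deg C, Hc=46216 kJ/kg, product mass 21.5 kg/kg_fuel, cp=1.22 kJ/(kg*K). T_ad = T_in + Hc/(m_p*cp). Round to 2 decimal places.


T_ad = T_in + Hc / (m_p * cp)
Denominator = 21.5 * 1.22 = 26.2300
Temperature rise = 46216 / 26.2300 = 1761.95 K
T_ad = 75 + 1761.95 = 1836.95 deg C


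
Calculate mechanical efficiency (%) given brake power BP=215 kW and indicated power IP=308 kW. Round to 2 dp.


eta_mech = (BP / IP) * 100
Ratio = 215 / 308 = 0.6981
eta_mech = 0.6981 * 100 = 69.81%


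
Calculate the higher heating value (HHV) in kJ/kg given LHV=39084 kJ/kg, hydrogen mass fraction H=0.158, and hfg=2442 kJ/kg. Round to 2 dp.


HHV = LHV + hfg * 9 * H
Water addition = 2442 * 9 * 0.158 = 3472.524 kJ/kg
HHV = 39084 + 3472.524 = 42556.52 kJ/kg


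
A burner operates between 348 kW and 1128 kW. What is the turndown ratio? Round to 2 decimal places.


TDR = Q_max / Q_min
TDR = 1128 / 348 = 3.24


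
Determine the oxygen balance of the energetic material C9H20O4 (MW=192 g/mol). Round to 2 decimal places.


OB = -1600 * (2C + H/2 - O) / MW
Inner = 2*9 + 20/2 - 4 = 24.00
OB = -1600 * 24.00 / 192 = -200.00%


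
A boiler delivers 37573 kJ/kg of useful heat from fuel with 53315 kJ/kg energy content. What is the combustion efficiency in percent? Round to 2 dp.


Efficiency = (Q_useful / Q_fuel) * 100
Efficiency = (37573 / 53315) * 100
Efficiency = 0.7047 * 100 = 70.47%


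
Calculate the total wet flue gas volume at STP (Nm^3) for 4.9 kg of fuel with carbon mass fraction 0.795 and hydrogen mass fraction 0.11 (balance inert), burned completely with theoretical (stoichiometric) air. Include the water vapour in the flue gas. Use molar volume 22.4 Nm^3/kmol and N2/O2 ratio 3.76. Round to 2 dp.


Per kg fuel: CO2 = (C/12 kmol)*22.4 = (0.795/12)*22.4 = 1.48400 Nm^3
Per kg fuel: H2O = (H/2 kmol)*22.4 = (0.11/2)*22.4 = 1.23200 Nm^3
O2 needed per kg fuel = C/12 + H/4 = 0.795/12 + 0.11/4 = 0.09375000 kmol
Per kg fuel: N2 = O2*3.76*22.4 = 0.09375000*3.76*22.4 = 7.89600 Nm^3
Total per kg = 1.48400 + 1.23200 + 7.89600 = 10.61200 Nm^3
Total = 10.61200 * 4.9 = 52.00 Nm^3


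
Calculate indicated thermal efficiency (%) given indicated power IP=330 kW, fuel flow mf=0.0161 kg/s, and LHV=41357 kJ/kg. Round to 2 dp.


eta_ith = (IP / (mf * LHV)) * 100
Denominator = 0.0161 * 41357 = 665.8477 kW
eta_ith = (330 / 665.8477) * 100 = 49.56%


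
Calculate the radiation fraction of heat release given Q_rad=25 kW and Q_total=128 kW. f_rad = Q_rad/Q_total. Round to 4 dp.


f_rad = Q_rad / Q_total
f_rad = 25 / 128 = 0.1953


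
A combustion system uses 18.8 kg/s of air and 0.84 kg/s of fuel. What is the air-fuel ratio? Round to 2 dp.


AFR = m_air / m_fuel
AFR = 18.8 / 0.84 = 22.38


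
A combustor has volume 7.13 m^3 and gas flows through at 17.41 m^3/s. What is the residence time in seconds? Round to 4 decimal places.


tau = V / Q_flow
tau = 7.13 / 17.41 = 0.4095 s


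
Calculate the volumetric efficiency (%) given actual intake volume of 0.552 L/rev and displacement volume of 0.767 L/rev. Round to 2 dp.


eta_v = (V_actual / V_disp) * 100
Ratio = 0.552 / 0.767 = 0.7197
eta_v = 0.7197 * 100 = 71.97%


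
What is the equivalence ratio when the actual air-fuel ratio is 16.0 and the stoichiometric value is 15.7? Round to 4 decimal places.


phi = AFR_stoich / AFR_actual
phi = 15.7 / 16.0 = 0.9813


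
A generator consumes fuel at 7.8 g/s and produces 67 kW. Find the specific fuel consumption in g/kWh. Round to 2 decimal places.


SFC = (mf / BP) * 3600
Rate = 7.8 / 67 = 0.116418 g/(s*kW)
SFC = 0.116418 * 3600 = 419.10 g/kWh


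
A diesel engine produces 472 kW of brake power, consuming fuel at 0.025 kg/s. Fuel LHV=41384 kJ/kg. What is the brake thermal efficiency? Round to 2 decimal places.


eta_BTE = (BP / (mf * LHV)) * 100
Denominator = 0.025 * 41384 = 1034.6000 kW
eta_BTE = (472 / 1034.6000) * 100 = 45.62%


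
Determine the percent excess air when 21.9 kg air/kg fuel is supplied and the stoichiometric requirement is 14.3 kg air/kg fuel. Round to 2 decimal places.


Excess air = actual - stoichiometric = 21.9 - 14.3 = 7.60 kg/kg fuel
Excess air % = (excess / stoich) * 100 = (7.60 / 14.3) * 100 = 53.15%


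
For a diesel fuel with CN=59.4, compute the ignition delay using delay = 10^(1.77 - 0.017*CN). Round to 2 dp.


delay = 10^(1.77 - 0.017*CN)
Exponent = 1.77 - 0.017*59.4 = 0.7602
delay = 10^0.7602 = 5.76 ms


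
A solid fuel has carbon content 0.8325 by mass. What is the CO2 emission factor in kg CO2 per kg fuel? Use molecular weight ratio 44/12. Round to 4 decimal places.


EF = C_frac * (M_CO2 / M_C)
EF = 0.8325 * (44/12)
EF = 0.8325 * 3.666667 = 3.0525 kg_CO2/kg_fuel


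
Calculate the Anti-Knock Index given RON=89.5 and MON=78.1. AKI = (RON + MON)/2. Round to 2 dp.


AKI = (RON + MON) / 2
AKI = (89.5 + 78.1) / 2
AKI = 167.6 / 2 = 83.80


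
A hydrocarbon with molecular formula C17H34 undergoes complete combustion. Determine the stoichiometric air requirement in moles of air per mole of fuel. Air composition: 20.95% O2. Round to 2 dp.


Balanced combustion: C17H34 + 25.5 O2 -> 17 CO2 + 17 H2O
O2 needed = C + H/4 = 17 + 34/4 = 25.50 moles
Air moles = O2 / 0.2095 = 25.50 / 0.2095 = 121.72 moles air


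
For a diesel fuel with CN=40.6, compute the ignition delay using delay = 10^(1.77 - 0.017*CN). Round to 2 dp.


delay = 10^(1.77 - 0.017*CN)
Exponent = 1.77 - 0.017*40.6 = 1.0798
delay = 10^1.0798 = 12.02 ms


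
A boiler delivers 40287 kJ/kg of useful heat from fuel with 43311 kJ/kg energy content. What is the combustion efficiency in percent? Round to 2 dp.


Efficiency = (Q_useful / Q_fuel) * 100
Efficiency = (40287 / 43311) * 100
Efficiency = 0.9302 * 100 = 93.02%


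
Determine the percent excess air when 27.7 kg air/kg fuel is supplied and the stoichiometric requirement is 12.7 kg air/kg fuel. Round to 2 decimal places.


Excess air = actual - stoichiometric = 27.7 - 12.7 = 15.00 kg/kg fuel
Excess air % = (excess / stoich) * 100 = (15.00 / 12.7) * 100 = 118.11%


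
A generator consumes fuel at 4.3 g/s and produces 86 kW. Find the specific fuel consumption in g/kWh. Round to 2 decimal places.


SFC = (mf / BP) * 3600
Rate = 4.3 / 86 = 0.050000 g/(s*kW)
SFC = 0.050000 * 3600 = 180.00 g/kWh


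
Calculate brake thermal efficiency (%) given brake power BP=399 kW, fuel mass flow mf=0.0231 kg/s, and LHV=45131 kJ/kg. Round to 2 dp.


eta_BTE = (BP / (mf * LHV)) * 100
Denominator = 0.0231 * 45131 = 1042.5261 kW
eta_BTE = (399 / 1042.5261) * 100 = 38.27%


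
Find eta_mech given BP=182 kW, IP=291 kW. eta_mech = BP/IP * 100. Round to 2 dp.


eta_mech = (BP / IP) * 100
Ratio = 182 / 291 = 0.6254
eta_mech = 0.6254 * 100 = 62.54%


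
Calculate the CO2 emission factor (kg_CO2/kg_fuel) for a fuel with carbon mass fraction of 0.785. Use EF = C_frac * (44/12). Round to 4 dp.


EF = C_frac * (M_CO2 / M_C)
EF = 0.785 * (44/12)
EF = 0.785 * 3.666667 = 2.8783 kg_CO2/kg_fuel


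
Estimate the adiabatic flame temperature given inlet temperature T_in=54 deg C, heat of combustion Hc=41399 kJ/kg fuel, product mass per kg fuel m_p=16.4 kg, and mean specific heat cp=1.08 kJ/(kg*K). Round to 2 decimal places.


T_ad = T_in + Hc / (m_p * cp)
Denominator = 16.4 * 1.08 = 17.7120
Temperature rise = 41399 / 17.7120 = 2337.34 K
T_ad = 54 + 2337.34 = 2391.34 deg C


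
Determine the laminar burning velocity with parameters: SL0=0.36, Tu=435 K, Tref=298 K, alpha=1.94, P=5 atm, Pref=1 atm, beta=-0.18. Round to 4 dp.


SL = SL0 * (Tu/Tref)^alpha * (P/Pref)^beta
T ratio = 435/298 = 1.45973154
(T ratio)^alpha = 1.45973154^1.94 = 2.083002
(P/Pref)^beta = 5^(-0.18) = 0.748489
SL = 0.36 * 2.083002 * 0.748489 = 0.5613 m/s


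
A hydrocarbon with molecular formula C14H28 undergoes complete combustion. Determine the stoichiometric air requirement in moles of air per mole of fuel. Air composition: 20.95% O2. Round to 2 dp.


Balanced combustion: C14H28 + 21 O2 -> 14 CO2 + 14 H2O
O2 needed = C + H/4 = 14 + 28/4 = 21.00 moles
Air moles = O2 / 0.2095 = 21.00 / 0.2095 = 100.24 moles air


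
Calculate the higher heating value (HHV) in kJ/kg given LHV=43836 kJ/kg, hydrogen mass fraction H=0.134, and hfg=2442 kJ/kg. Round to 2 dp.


HHV = LHV + hfg * 9 * H
Water addition = 2442 * 9 * 0.134 = 2945.052 kJ/kg
HHV = 43836 + 2945.052 = 46781.05 kJ/kg


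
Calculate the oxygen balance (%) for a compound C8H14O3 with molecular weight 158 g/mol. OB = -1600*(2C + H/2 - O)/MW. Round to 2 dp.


OB = -1600 * (2C + H/2 - O) / MW
Inner = 2*8 + 14/2 - 3 = 20.00
OB = -1600 * 20.00 / 158 = -202.53%


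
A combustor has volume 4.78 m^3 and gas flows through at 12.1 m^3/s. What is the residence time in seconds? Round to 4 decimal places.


tau = V / Q_flow
tau = 4.78 / 12.1 = 0.3950 s


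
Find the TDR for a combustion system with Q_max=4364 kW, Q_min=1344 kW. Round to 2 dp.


TDR = Q_max / Q_min
TDR = 4364 / 1344 = 3.25


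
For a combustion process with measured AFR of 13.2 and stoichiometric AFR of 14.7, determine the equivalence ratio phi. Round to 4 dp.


phi = AFR_stoich / AFR_actual
phi = 14.7 / 13.2 = 1.1136


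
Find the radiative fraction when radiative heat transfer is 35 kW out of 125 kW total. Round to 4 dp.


f_rad = Q_rad / Q_total
f_rad = 35 / 125 = 0.2800


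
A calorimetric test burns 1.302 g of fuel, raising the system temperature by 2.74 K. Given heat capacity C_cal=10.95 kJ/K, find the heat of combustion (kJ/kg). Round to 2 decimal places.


Hc = C_cal * delta_T / m_fuel
Q_released = 10.95 * 2.74 = 30.0030 kJ
m_fuel = 1.302 g = 1.302/1000 kg = 0.001302 kg
Hc = 30.0030 / 0.001302 = 23043.78 kJ/kg


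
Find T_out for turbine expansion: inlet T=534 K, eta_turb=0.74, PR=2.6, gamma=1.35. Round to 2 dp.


T_out = T_in * (1 - eta * (1 - PR^(-(gamma-1)/gamma)))
Exponent = -(1.35-1)/1.35 = -0.25925926
PR^exp = 2.6^(-0.25925926) = 0.78057442
Factor = 1 - 0.74*(1 - 0.78057442) = 0.83762507
T_out = 534 * 0.83762507 = 447.29 K


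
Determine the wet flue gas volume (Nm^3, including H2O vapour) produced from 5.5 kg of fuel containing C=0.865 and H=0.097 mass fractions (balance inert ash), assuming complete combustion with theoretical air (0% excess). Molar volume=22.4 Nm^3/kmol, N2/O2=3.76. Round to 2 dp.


Per kg fuel: CO2 = (C/12 kmol)*22.4 = (0.865/12)*22.4 = 1.61467 Nm^3
Per kg fuel: H2O = (H/2 kmol)*22.4 = (0.097/2)*22.4 = 1.08640 Nm^3
O2 needed per kg fuel = C/12 + H/4 = 0.865/12 + 0.097/4 = 0.09633333 kmol
Per kg fuel: N2 = O2*3.76*22.4 = 0.09633333*3.76*22.4 = 8.11358 Nm^3
Total per kg = 1.61467 + 1.08640 + 8.11358 = 10.81465 Nm^3
Total = 10.81465 * 5.5 = 59.48 Nm^3


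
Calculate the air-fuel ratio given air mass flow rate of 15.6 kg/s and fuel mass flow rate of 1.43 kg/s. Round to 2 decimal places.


AFR = m_air / m_fuel
AFR = 15.6 / 1.43 = 10.91


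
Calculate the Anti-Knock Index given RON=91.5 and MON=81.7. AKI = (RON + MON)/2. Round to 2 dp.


AKI = (RON + MON) / 2
AKI = (91.5 + 81.7) / 2
AKI = 173.2 / 2 = 86.60


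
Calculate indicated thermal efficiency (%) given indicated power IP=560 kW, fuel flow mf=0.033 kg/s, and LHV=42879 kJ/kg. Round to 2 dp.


eta_ith = (IP / (mf * LHV)) * 100
Denominator = 0.033 * 42879 = 1415.0070 kW
eta_ith = (560 / 1415.0070) * 100 = 39.58%


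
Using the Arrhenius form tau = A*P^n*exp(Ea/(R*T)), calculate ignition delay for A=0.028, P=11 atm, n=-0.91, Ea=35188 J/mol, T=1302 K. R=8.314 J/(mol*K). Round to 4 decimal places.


tau = A * P^n * exp(Ea/(R*T))
P^n = 11^(-0.91) = 0.11280612
Ea/(R*T) = 35188/(8.314*1302) = 3.250675
exp(Ea/(R*T)) = 25.807760
tau = 0.028 * 0.11280612 * 25.807760 = 0.0815 ms


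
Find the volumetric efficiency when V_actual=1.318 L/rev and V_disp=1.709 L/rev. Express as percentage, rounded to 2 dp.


eta_v = (V_actual / V_disp) * 100
Ratio = 1.318 / 1.709 = 0.7712
eta_v = 0.7712 * 100 = 77.12%


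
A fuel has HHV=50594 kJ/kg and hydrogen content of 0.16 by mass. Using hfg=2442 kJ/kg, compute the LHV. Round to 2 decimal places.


LHV = HHV - hfg * 9 * H
Water correction = 2442 * 9 * 0.16 = 3516.480 kJ/kg
LHV = 50594 - 3516.480 = 47077.52 kJ/kg


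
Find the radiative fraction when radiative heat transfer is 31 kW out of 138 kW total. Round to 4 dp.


f_rad = Q_rad / Q_total
f_rad = 31 / 138 = 0.2246


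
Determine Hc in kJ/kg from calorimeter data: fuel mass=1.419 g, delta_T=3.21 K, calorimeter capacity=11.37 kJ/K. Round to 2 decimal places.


Hc = C_cal * delta_T / m_fuel
Q_released = 11.37 * 3.21 = 36.4977 kJ
m_fuel = 1.419 g = 1.419/1000 kg = 0.001419 kg
Hc = 36.4977 / 0.001419 = 25720.72 kJ/kg


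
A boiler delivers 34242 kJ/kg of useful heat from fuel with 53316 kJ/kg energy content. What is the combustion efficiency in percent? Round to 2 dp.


Efficiency = (Q_useful / Q_fuel) * 100
Efficiency = (34242 / 53316) * 100
Efficiency = 0.6422 * 100 = 64.22%


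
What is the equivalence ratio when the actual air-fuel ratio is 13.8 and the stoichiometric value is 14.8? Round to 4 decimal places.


phi = AFR_stoich / AFR_actual
phi = 14.8 / 13.8 = 1.0725


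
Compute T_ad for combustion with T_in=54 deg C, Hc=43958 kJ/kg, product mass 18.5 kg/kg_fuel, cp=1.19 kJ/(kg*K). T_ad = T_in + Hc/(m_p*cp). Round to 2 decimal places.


T_ad = T_in + Hc / (m_p * cp)
Denominator = 18.5 * 1.19 = 22.0150
Temperature rise = 43958 / 22.0150 = 1996.73 K
T_ad = 54 + 1996.73 = 2050.73 deg C


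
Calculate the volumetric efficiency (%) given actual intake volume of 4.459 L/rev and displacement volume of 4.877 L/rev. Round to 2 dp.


eta_v = (V_actual / V_disp) * 100
Ratio = 4.459 / 4.877 = 0.9143
eta_v = 0.9143 * 100 = 91.43%


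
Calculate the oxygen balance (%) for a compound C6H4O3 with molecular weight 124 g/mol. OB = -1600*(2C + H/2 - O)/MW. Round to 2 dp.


OB = -1600 * (2C + H/2 - O) / MW
Inner = 2*6 + 4/2 - 3 = 11.00
OB = -1600 * 11.00 / 124 = -141.94%


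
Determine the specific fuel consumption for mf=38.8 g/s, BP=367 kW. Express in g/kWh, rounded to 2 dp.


SFC = (mf / BP) * 3600
Rate = 38.8 / 367 = 0.105722 g/(s*kW)
SFC = 0.105722 * 3600 = 380.60 g/kWh


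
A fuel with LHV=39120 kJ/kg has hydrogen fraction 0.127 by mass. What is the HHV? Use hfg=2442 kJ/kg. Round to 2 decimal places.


HHV = LHV + hfg * 9 * H
Water addition = 2442 * 9 * 0.127 = 2791.206 kJ/kg
HHV = 39120 + 2791.206 = 41911.21 kJ/kg


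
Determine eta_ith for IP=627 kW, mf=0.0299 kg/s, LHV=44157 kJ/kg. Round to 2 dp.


eta_ith = (IP / (mf * LHV)) * 100
Denominator = 0.0299 * 44157 = 1320.2943 kW
eta_ith = (627 / 1320.2943) * 100 = 47.49%


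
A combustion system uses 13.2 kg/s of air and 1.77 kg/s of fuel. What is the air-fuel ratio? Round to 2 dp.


AFR = m_air / m_fuel
AFR = 13.2 / 1.77 = 7.46


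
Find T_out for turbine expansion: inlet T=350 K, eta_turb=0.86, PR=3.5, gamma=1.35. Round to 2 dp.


T_out = T_in * (1 - eta * (1 - PR^(-(gamma-1)/gamma)))
Exponent = -(1.35-1)/1.35 = -0.25925926
PR^exp = 3.5^(-0.25925926) = 0.72267881
Factor = 1 - 0.86*(1 - 0.72267881) = 0.76150378
T_out = 350 * 0.76150378 = 266.53 K


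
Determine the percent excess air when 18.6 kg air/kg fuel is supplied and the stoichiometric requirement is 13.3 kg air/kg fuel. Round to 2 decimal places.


Excess air = actual - stoichiometric = 18.6 - 13.3 = 5.30 kg/kg fuel
Excess air % = (excess / stoich) * 100 = (5.30 / 13.3) * 100 = 39.85%


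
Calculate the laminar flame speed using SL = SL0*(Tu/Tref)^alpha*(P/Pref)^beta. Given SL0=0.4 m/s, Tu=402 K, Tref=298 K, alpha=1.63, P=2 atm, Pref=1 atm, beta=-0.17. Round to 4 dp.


SL = SL0 * (Tu/Tref)^alpha * (P/Pref)^beta
T ratio = 402/298 = 1.34899329
(T ratio)^alpha = 1.34899329^1.63 = 1.628981
(P/Pref)^beta = 2^(-0.17) = 0.888843
SL = 0.4 * 1.628981 * 0.888843 = 0.5792 m/s


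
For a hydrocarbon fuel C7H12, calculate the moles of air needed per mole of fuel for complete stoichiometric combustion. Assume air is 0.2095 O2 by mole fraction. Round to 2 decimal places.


Balanced combustion: C7H12 + 10 O2 -> 7 CO2 + 6 H2O
O2 needed = C + H/4 = 7 + 12/4 = 10.00 moles
Air moles = O2 / 0.2095 = 10.00 / 0.2095 = 47.73 moles air


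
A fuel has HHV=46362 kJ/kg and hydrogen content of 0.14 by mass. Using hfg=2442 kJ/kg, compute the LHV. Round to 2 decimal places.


LHV = HHV - hfg * 9 * H
Water correction = 2442 * 9 * 0.14 = 3076.920 kJ/kg
LHV = 46362 - 3076.920 = 43285.08 kJ/kg


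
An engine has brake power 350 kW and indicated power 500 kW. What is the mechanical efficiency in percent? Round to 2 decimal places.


eta_mech = (BP / IP) * 100
Ratio = 350 / 500 = 0.7000
eta_mech = 0.7000 * 100 = 70.00%


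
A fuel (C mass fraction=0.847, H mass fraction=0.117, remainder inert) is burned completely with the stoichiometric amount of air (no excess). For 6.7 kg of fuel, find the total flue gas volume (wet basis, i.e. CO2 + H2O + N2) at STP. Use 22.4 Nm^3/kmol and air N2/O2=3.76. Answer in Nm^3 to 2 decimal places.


Per kg fuel: CO2 = (C/12 kmol)*22.4 = (0.847/12)*22.4 = 1.58107 Nm^3
Per kg fuel: H2O = (H/2 kmol)*22.4 = (0.117/2)*22.4 = 1.31040 Nm^3
O2 needed per kg fuel = C/12 + H/4 = 0.847/12 + 0.117/4 = 0.09983333 kmol
Per kg fuel: N2 = O2*3.76*22.4 = 0.09983333*3.76*22.4 = 8.40836 Nm^3
Total per kg = 1.58107 + 1.31040 + 8.40836 = 11.29983 Nm^3
Total = 11.29983 * 6.7 = 75.71 Nm^3


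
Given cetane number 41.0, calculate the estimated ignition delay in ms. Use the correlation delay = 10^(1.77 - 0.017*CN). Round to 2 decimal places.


delay = 10^(1.77 - 0.017*CN)
Exponent = 1.77 - 0.017*41.0 = 1.0730
delay = 10^1.0730 = 11.83 ms


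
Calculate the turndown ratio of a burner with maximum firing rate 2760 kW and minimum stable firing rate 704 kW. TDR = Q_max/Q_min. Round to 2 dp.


TDR = Q_max / Q_min
TDR = 2760 / 704 = 3.92


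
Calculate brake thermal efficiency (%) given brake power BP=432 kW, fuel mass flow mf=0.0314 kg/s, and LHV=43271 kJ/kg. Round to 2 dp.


eta_BTE = (BP / (mf * LHV)) * 100
Denominator = 0.0314 * 43271 = 1358.7094 kW
eta_BTE = (432 / 1358.7094) * 100 = 31.79%


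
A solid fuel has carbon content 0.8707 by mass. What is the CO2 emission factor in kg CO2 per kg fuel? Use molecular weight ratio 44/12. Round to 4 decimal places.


EF = C_frac * (M_CO2 / M_C)
EF = 0.8707 * (44/12)
EF = 0.8707 * 3.666667 = 3.1926 kg_CO2/kg_fuel


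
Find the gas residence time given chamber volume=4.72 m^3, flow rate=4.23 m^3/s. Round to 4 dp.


tau = V / Q_flow
tau = 4.72 / 4.23 = 1.1158 s


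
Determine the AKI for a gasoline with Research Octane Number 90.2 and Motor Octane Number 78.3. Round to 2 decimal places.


AKI = (RON + MON) / 2
AKI = (90.2 + 78.3) / 2
AKI = 168.5 / 2 = 84.25


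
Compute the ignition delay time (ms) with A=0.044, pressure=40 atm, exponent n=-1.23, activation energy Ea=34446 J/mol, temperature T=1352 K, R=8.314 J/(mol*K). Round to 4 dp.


tau = A * P^n * exp(Ea/(R*T))
P^n = 40^(-1.23) = 0.01070203
Ea/(R*T) = 34446/(8.314*1352) = 3.064447
exp(Ea/(R*T)) = 21.422608
tau = 0.044 * 0.01070203 * 21.422608 = 0.0101 ms


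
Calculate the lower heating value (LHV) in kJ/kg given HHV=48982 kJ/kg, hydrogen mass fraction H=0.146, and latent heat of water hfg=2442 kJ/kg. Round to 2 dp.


LHV = HHV - hfg * 9 * H
Water correction = 2442 * 9 * 0.146 = 3208.788 kJ/kg
LHV = 48982 - 3208.788 = 45773.21 kJ/kg


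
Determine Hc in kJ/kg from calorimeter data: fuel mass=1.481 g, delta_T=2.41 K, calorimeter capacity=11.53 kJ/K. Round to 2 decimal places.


Hc = C_cal * delta_T / m_fuel
Q_released = 11.53 * 2.41 = 27.7873 kJ
m_fuel = 1.481 g = 1.481/1000 kg = 0.001481 kg
Hc = 27.7873 / 0.001481 = 18762.53 kJ/kg


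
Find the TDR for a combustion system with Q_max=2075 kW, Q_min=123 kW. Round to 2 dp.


TDR = Q_max / Q_min
TDR = 2075 / 123 = 16.87


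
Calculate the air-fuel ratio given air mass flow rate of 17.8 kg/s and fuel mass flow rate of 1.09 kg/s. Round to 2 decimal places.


AFR = m_air / m_fuel
AFR = 17.8 / 1.09 = 16.33


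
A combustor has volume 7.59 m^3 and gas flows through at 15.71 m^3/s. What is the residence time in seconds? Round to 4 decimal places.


tau = V / Q_flow
tau = 7.59 / 15.71 = 0.4831 s


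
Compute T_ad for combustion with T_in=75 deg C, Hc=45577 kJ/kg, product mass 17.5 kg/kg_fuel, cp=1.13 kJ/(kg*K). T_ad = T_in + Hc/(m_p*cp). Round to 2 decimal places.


T_ad = T_in + Hc / (m_p * cp)
Denominator = 17.5 * 1.13 = 19.7750
Temperature rise = 45577 / 19.7750 = 2304.78 K
T_ad = 75 + 2304.78 = 2379.78 deg C


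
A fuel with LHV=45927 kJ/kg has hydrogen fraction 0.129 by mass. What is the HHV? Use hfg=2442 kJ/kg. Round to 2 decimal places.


HHV = LHV + hfg * 9 * H
Water addition = 2442 * 9 * 0.129 = 2835.162 kJ/kg
HHV = 45927 + 2835.162 = 48762.16 kJ/kg


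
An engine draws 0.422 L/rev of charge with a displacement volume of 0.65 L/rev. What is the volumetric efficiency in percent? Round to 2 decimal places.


eta_v = (V_actual / V_disp) * 100
Ratio = 0.422 / 0.65 = 0.6492
eta_v = 0.6492 * 100 = 64.92%


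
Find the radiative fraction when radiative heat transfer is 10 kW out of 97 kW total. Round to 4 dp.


f_rad = Q_rad / Q_total
f_rad = 10 / 97 = 0.1031


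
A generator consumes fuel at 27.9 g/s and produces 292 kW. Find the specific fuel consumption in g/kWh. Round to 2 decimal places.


SFC = (mf / BP) * 3600
Rate = 27.9 / 292 = 0.095548 g/(s*kW)
SFC = 0.095548 * 3600 = 343.97 g/kWh


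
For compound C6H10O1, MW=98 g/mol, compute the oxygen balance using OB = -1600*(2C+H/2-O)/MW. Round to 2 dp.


OB = -1600 * (2C + H/2 - O) / MW
Inner = 2*6 + 10/2 - 1 = 16.00
OB = -1600 * 16.00 / 98 = -261.22%


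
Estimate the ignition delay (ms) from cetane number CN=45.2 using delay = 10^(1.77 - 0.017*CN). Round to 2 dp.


delay = 10^(1.77 - 0.017*CN)
Exponent = 1.77 - 0.017*45.2 = 1.0016
delay = 10^1.0016 = 10.04 ms


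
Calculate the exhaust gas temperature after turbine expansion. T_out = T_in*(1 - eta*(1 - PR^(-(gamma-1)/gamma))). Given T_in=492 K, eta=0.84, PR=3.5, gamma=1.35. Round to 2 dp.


T_out = T_in * (1 - eta * (1 - PR^(-(gamma-1)/gamma)))
Exponent = -(1.35-1)/1.35 = -0.25925926
PR^exp = 3.5^(-0.25925926) = 0.72267881
Factor = 1 - 0.84*(1 - 0.72267881) = 0.76705020
T_out = 492 * 0.76705020 = 377.39 K


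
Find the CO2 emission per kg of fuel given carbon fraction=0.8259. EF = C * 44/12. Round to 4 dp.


EF = C_frac * (M_CO2 / M_C)
EF = 0.8259 * (44/12)
EF = 0.8259 * 3.666667 = 3.0283 kg_CO2/kg_fuel


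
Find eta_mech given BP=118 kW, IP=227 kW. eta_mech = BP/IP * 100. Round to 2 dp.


eta_mech = (BP / IP) * 100
Ratio = 118 / 227 = 0.5198
eta_mech = 0.5198 * 100 = 51.98%


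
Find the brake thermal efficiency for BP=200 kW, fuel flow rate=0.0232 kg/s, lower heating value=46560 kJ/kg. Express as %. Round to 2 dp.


eta_BTE = (BP / (mf * LHV)) * 100
Denominator = 0.0232 * 46560 = 1080.1920 kW
eta_BTE = (200 / 1080.1920) * 100 = 18.52%


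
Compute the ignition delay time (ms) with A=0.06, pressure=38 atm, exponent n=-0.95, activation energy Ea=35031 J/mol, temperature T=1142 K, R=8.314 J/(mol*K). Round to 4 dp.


tau = A * P^n * exp(Ea/(R*T))
P^n = 38^(-0.95) = 0.03156498
Ea/(R*T) = 35031/(8.314*1142) = 3.689576
exp(Ea/(R*T)) = 40.027855
tau = 0.06 * 0.03156498 * 40.027855 = 0.0758 ms


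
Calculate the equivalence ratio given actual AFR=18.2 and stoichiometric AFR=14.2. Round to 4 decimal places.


phi = AFR_stoich / AFR_actual
phi = 14.2 / 18.2 = 0.7802


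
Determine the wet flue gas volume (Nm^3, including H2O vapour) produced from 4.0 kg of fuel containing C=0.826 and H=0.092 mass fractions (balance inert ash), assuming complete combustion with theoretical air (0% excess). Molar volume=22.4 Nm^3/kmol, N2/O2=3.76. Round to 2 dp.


Per kg fuel: CO2 = (C/12 kmol)*22.4 = (0.826/12)*22.4 = 1.54187 Nm^3
Per kg fuel: H2O = (H/2 kmol)*22.4 = (0.092/2)*22.4 = 1.03040 Nm^3
O2 needed per kg fuel = C/12 + H/4 = 0.826/12 + 0.092/4 = 0.09183333 kmol
Per kg fuel: N2 = O2*3.76*22.4 = 0.09183333*3.76*22.4 = 7.73457 Nm^3
Total per kg = 1.54187 + 1.03040 + 7.73457 = 10.30684 Nm^3
Total = 10.30684 * 4.0 = 41.23 Nm^3


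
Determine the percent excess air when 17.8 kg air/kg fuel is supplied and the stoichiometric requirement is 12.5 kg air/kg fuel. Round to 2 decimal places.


Excess air = actual - stoichiometric = 17.8 - 12.5 = 5.30 kg/kg fuel
Excess air % = (excess / stoich) * 100 = (5.30 / 12.5) * 100 = 42.40%


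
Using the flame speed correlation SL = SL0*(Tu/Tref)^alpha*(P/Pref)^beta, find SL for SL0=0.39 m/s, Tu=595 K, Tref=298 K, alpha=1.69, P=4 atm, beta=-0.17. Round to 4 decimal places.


SL = SL0 * (Tu/Tref)^alpha * (P/Pref)^beta
T ratio = 595/298 = 1.99664430
(T ratio)^alpha = 1.99664430^1.69 = 3.217423
(P/Pref)^beta = 4^(-0.17) = 0.790041
SL = 0.39 * 3.217423 * 0.790041 = 0.9913 m/s


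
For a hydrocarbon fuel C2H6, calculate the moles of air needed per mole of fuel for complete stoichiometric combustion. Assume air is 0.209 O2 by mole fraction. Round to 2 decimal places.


Balanced combustion: C2H6 + 3.5 O2 -> 2 CO2 + 3 H2O
O2 needed = C + H/4 = 2 + 6/4 = 3.50 moles
Air moles = O2 / 0.209 = 3.50 / 0.209 = 16.75 moles air


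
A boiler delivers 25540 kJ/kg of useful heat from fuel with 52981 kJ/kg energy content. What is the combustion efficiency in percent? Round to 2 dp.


Efficiency = (Q_useful / Q_fuel) * 100
Efficiency = (25540 / 52981) * 100
Efficiency = 0.4821 * 100 = 48.21%


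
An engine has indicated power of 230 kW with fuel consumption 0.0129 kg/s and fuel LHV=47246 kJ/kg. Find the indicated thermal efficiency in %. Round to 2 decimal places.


eta_ith = (IP / (mf * LHV)) * 100
Denominator = 0.0129 * 47246 = 609.4734 kW
eta_ith = (230 / 609.4734) * 100 = 37.74%


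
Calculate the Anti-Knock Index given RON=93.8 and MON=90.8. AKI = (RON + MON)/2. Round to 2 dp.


AKI = (RON + MON) / 2
AKI = (93.8 + 90.8) / 2
AKI = 184.6 / 2 = 92.30


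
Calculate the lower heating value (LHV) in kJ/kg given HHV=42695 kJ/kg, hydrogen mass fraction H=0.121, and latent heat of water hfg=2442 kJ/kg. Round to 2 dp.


LHV = HHV - hfg * 9 * H
Water correction = 2442 * 9 * 0.121 = 2659.338 kJ/kg
LHV = 42695 - 2659.338 = 40035.66 kJ/kg


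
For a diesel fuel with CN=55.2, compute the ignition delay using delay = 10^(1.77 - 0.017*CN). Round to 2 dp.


delay = 10^(1.77 - 0.017*CN)
Exponent = 1.77 - 0.017*55.2 = 0.8316
delay = 10^0.8316 = 6.79 ms


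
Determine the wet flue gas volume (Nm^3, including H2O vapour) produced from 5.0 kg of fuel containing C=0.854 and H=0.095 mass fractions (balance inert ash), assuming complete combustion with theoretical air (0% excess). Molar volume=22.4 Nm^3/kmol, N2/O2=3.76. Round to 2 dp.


Per kg fuel: CO2 = (C/12 kmol)*22.4 = (0.854/12)*22.4 = 1.59413 Nm^3
Per kg fuel: H2O = (H/2 kmol)*22.4 = (0.095/2)*22.4 = 1.06400 Nm^3
O2 needed per kg fuel = C/12 + H/4 = 0.854/12 + 0.095/4 = 0.09491667 kmol
Per kg fuel: N2 = O2*3.76*22.4 = 0.09491667*3.76*22.4 = 7.99426 Nm^3
Total per kg = 1.59413 + 1.06400 + 7.99426 = 10.65239 Nm^3
Total = 10.65239 * 5.0 = 53.26 Nm^3


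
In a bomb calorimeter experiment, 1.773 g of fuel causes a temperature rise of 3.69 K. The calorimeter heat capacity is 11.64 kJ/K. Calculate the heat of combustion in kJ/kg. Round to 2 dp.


Hc = C_cal * delta_T / m_fuel
Q_released = 11.64 * 3.69 = 42.9516 kJ
m_fuel = 1.773 g = 1.773/1000 kg = 0.001773 kg
Hc = 42.9516 / 0.001773 = 24225.38 kJ/kg


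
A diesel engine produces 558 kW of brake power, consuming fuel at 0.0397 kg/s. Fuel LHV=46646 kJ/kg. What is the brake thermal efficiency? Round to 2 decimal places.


eta_BTE = (BP / (mf * LHV)) * 100
Denominator = 0.0397 * 46646 = 1851.8462 kW
eta_BTE = (558 / 1851.8462) * 100 = 30.13%


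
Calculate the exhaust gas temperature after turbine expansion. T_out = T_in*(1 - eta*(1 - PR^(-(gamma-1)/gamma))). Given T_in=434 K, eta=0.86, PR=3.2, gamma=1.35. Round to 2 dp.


T_out = T_in * (1 - eta * (1 - PR^(-(gamma-1)/gamma)))
Exponent = -(1.35-1)/1.35 = -0.25925926
PR^exp = 3.2^(-0.25925926) = 0.73966521
Factor = 1 - 0.86*(1 - 0.73966521) = 0.77611208
T_out = 434 * 0.77611208 = 336.83 K


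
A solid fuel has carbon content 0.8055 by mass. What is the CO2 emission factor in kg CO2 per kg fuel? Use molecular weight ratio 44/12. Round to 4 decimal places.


EF = C_frac * (M_CO2 / M_C)
EF = 0.8055 * (44/12)
EF = 0.8055 * 3.666667 = 2.9535 kg_CO2/kg_fuel


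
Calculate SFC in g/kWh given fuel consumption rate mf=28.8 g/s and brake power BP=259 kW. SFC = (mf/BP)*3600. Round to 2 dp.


SFC = (mf / BP) * 3600
Rate = 28.8 / 259 = 0.111197 g/(s*kW)
SFC = 0.111197 * 3600 = 400.31 g/kWh


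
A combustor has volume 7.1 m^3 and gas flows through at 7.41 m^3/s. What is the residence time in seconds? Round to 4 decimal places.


tau = V / Q_flow
tau = 7.1 / 7.41 = 0.9582 s


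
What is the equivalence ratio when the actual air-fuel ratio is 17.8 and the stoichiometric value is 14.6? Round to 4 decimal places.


phi = AFR_stoich / AFR_actual
phi = 14.6 / 17.8 = 0.8202


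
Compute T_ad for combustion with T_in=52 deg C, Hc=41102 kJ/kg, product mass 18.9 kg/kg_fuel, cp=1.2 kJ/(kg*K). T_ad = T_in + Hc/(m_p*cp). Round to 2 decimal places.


T_ad = T_in + Hc / (m_p * cp)
Denominator = 18.9 * 1.2 = 22.6800
Temperature rise = 41102 / 22.6800 = 1812.26 K
T_ad = 52 + 1812.26 = 1864.26 deg C


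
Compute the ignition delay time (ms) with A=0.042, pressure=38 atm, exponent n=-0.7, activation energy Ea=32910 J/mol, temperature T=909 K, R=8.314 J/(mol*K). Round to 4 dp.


tau = A * P^n * exp(Ea/(R*T))
P^n = 38^(-0.7) = 0.07837030
Ea/(R*T) = 32910/(8.314*909) = 4.354657
exp(Ea/(R*T)) = 77.840142
tau = 0.042 * 0.07837030 * 77.840142 = 0.2562 ms


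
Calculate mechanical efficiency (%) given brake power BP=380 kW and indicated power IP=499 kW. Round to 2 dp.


eta_mech = (BP / IP) * 100
Ratio = 380 / 499 = 0.7615
eta_mech = 0.7615 * 100 = 76.15%


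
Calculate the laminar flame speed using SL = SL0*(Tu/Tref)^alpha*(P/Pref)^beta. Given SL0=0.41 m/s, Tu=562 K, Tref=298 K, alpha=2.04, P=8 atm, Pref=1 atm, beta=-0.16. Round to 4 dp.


SL = SL0 * (Tu/Tref)^alpha * (P/Pref)^beta
T ratio = 562/298 = 1.88590604
(T ratio)^alpha = 1.88590604^2.04 = 3.648051
(P/Pref)^beta = 8^(-0.16) = 0.716978
SL = 0.41 * 3.648051 * 0.716978 = 1.0724 m/s


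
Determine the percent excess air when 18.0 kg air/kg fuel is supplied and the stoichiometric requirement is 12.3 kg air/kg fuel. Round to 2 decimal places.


Excess air = actual - stoichiometric = 18.0 - 12.3 = 5.70 kg/kg fuel
Excess air % = (excess / stoich) * 100 = (5.70 / 12.3) * 100 = 46.34%


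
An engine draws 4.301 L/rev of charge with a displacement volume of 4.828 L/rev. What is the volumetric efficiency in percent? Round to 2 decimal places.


eta_v = (V_actual / V_disp) * 100
Ratio = 4.301 / 4.828 = 0.8908
eta_v = 0.8908 * 100 = 89.08%


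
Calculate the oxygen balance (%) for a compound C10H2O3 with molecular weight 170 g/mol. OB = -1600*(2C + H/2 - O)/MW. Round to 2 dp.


OB = -1600 * (2C + H/2 - O) / MW
Inner = 2*10 + 2/2 - 3 = 18.00
OB = -1600 * 18.00 / 170 = -169.41%


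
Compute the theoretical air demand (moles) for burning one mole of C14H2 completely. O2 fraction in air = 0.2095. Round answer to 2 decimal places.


Balanced combustion: C14H2 + 14.5 O2 -> 14 CO2 + 1 H2O
O2 needed = C + H/4 = 14 + 2/4 = 14.50 moles
Air moles = O2 / 0.2095 = 14.50 / 0.2095 = 69.21 moles air


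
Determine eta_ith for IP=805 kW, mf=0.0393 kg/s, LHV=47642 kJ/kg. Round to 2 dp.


eta_ith = (IP / (mf * LHV)) * 100
Denominator = 0.0393 * 47642 = 1872.3306 kW
eta_ith = (805 / 1872.3306) * 100 = 42.99%


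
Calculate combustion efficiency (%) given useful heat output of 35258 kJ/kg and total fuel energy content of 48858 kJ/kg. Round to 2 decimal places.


Efficiency = (Q_useful / Q_fuel) * 100
Efficiency = (35258 / 48858) * 100
Efficiency = 0.7216 * 100 = 72.16%


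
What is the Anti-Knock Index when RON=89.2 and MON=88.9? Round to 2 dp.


AKI = (RON + MON) / 2
AKI = (89.2 + 88.9) / 2
AKI = 178.1 / 2 = 89.05


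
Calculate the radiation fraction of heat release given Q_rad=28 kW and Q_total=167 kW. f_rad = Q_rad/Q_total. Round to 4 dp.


f_rad = Q_rad / Q_total
f_rad = 28 / 167 = 0.1677


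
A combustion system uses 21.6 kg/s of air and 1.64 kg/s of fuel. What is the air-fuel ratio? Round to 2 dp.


AFR = m_air / m_fuel
AFR = 21.6 / 1.64 = 13.17


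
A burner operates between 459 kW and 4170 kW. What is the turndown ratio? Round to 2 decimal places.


TDR = Q_max / Q_min
TDR = 4170 / 459 = 9.08


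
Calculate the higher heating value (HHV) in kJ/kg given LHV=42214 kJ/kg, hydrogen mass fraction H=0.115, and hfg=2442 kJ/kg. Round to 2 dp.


HHV = LHV + hfg * 9 * H
Water addition = 2442 * 9 * 0.115 = 2527.470 kJ/kg
HHV = 42214 + 2527.470 = 44741.47 kJ/kg


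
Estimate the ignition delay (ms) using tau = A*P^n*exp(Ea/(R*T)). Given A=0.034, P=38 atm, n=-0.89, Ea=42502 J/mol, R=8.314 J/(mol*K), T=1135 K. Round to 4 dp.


tau = A * P^n * exp(Ea/(R*T))
P^n = 38^(-0.89) = 0.03926382
Ea/(R*T) = 42502/(8.314*1135) = 4.504053
exp(Ea/(R*T)) = 90.382704
tau = 0.034 * 0.03926382 * 90.382704 = 0.1207 ms


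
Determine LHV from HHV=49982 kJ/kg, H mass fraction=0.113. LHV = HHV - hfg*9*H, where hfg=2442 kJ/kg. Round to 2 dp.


LHV = HHV - hfg * 9 * H
Water correction = 2442 * 9 * 0.113 = 2483.514 kJ/kg
LHV = 49982 - 2483.514 = 47498.49 kJ/kg


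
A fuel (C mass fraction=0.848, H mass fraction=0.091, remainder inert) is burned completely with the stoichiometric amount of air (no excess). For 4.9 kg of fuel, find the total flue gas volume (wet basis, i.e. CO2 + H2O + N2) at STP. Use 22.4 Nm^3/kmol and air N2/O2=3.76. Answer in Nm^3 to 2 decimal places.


Per kg fuel: CO2 = (C/12 kmol)*22.4 = (0.848/12)*22.4 = 1.58293 Nm^3
Per kg fuel: H2O = (H/2 kmol)*22.4 = (0.091/2)*22.4 = 1.01920 Nm^3
O2 needed per kg fuel = C/12 + H/4 = 0.848/12 + 0.091/4 = 0.09341667 kmol
Per kg fuel: N2 = O2*3.76*22.4 = 0.09341667*3.76*22.4 = 7.86793 Nm^3
Total per kg = 1.58293 + 1.01920 + 7.86793 = 10.47006 Nm^3
Total = 10.47006 * 4.9 = 51.30 Nm^3


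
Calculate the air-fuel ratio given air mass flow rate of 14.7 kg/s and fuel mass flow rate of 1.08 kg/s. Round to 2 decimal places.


AFR = m_air / m_fuel
AFR = 14.7 / 1.08 = 13.61


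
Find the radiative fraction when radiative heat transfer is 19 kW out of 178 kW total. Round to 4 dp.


f_rad = Q_rad / Q_total
f_rad = 19 / 178 = 0.1067


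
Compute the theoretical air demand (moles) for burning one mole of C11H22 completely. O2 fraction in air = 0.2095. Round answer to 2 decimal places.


Balanced combustion: C11H22 + 16.5 O2 -> 11 CO2 + 11 H2O
O2 needed = C + H/4 = 11 + 22/4 = 16.50 moles
Air moles = O2 / 0.2095 = 16.50 / 0.2095 = 78.76 moles air


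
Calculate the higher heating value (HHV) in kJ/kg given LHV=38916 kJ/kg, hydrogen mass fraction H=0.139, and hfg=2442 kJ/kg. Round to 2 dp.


HHV = LHV + hfg * 9 * H
Water addition = 2442 * 9 * 0.139 = 3054.942 kJ/kg
HHV = 38916 + 3054.942 = 41970.94 kJ/kg


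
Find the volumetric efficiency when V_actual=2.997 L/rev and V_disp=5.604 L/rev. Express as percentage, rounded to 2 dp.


eta_v = (V_actual / V_disp) * 100
Ratio = 2.997 / 5.604 = 0.5348
eta_v = 0.5348 * 100 = 53.48%


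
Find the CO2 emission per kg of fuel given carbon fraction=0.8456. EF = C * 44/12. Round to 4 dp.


EF = C_frac * (M_CO2 / M_C)
EF = 0.8456 * (44/12)
EF = 0.8456 * 3.666667 = 3.1005 kg_CO2/kg_fuel


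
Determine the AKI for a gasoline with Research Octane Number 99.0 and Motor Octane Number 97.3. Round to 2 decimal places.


AKI = (RON + MON) / 2
AKI = (99.0 + 97.3) / 2
AKI = 196.3 / 2 = 98.15


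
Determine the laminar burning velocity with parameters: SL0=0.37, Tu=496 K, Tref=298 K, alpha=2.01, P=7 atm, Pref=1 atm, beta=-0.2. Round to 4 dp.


SL = SL0 * (Tu/Tref)^alpha * (P/Pref)^beta
T ratio = 496/298 = 1.66442953
(T ratio)^alpha = 1.66442953^2.01 = 2.784476
(P/Pref)^beta = 7^(-0.2) = 0.677611
SL = 0.37 * 2.784476 * 0.677611 = 0.6981 m/s


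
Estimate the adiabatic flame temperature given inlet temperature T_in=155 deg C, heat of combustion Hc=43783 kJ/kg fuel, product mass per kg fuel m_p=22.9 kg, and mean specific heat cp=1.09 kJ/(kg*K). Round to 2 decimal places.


T_ad = T_in + Hc / (m_p * cp)
Denominator = 22.9 * 1.09 = 24.9610
Temperature rise = 43783 / 24.9610 = 1754.06 K
T_ad = 155 + 1754.06 = 1909.06 deg C


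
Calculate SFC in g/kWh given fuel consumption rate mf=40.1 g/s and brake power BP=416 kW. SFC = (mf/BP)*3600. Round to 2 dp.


SFC = (mf / BP) * 3600
Rate = 40.1 / 416 = 0.096394 g/(s*kW)
SFC = 0.096394 * 3600 = 347.02 g/kWh
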